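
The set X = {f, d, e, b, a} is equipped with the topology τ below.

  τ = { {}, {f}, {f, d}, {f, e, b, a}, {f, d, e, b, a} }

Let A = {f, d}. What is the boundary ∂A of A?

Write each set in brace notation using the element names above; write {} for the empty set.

interior: largest open inside A is {f, d} (from {}, {f}, {f, d})
cl via duality: int({e, b, a}) = {}, so X∖{} = {f, d, e, b, a}
cl∖int = {e, b, a}

{e, b, a}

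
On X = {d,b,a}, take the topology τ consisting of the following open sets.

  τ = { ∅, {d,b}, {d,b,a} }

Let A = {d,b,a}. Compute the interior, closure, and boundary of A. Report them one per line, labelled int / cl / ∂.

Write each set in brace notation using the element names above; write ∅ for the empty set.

int(A) = {d,b,a}
cl(A)  = {d,b,a}
∂A     = ∅

open subsets of A: ∅, {d,b}, {d,b,a}; so int(A) = {d,b,a}
closure: X∖int(X∖A) = X∖∅ = {d,b,a}
∂A = {d,b,a} minus {d,b,a} = ∅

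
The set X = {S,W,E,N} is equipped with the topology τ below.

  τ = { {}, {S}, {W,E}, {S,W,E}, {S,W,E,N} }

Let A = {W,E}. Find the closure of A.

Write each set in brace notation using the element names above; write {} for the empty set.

complement {S,N}; its interior {S}; cl(A) = X∖{S} = {W,E,N}

{W,E,N}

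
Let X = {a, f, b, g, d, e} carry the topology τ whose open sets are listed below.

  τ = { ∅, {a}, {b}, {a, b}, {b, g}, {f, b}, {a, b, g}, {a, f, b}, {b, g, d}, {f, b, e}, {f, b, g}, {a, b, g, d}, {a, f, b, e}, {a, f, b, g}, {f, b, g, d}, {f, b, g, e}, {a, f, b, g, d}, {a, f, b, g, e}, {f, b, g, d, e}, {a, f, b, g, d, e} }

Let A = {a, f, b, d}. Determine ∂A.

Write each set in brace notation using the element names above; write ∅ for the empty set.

interior: largest open inside A is {a, f, b} (from ∅, {b}, {a}, {f, b}, {a, b}, {a, f, b})
cl via duality: int({g, e}) = ∅, so X∖∅ = {a, f, b, g, d, e}
cl∖int = {g, d, e}

{g, d, e}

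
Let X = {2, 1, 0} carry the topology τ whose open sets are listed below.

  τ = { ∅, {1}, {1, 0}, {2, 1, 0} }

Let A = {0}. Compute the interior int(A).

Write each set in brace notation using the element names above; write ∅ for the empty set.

open subsets of A: ∅; so int(A) = ∅

∅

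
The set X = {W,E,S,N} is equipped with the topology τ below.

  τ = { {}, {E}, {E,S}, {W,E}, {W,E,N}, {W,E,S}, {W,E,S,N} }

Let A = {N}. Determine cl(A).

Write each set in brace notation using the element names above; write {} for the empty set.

{N}

complement {W,E,S}; its interior {W,E,S}; cl(A) = X∖{W,E,S} = {N}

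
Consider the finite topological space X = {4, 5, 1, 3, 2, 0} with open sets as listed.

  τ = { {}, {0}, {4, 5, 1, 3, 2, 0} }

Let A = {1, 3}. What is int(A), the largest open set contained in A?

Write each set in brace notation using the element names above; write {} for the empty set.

open subsets of A: {}; so int(A) = {}

{}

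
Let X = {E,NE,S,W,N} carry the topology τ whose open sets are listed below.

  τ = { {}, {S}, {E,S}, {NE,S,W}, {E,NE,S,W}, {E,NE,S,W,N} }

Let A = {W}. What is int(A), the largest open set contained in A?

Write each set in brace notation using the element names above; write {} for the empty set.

interior: largest open inside A is {} (from {})

{}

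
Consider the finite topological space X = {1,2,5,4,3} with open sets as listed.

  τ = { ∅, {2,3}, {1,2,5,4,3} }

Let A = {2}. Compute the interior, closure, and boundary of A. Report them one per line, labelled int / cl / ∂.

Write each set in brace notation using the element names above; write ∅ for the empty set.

U open, U⊆A: ∅. int(A) = ⋃ = ∅
X∖A={1,5,4,3}, int(X∖A)=∅, hence cl(A)={1,2,5,4,3}
∂A: remove int from cl → {1,2,5,4,3}

int(A) = ∅
cl(A)  = {1,2,5,4,3}
∂A     = {1,2,5,4,3}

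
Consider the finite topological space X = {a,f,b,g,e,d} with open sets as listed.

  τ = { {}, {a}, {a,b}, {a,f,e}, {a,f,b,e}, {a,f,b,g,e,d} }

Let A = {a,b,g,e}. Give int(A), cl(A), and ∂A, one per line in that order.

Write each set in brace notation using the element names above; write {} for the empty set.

interior: largest open inside A is {a,b} (from {}, {a}, {a,b})
cl via duality: int({f,d}) = {}, so X∖{} = {a,f,b,g,e,d}
cl∖int = {f,g,e,d}

int(A) = {a,b}
cl(A)  = {a,f,b,g,e,d}
∂A     = {f,g,e,d}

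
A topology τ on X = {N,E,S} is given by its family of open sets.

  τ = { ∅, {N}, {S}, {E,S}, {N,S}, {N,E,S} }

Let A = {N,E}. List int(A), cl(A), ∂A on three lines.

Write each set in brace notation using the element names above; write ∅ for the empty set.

int(A) = {N}
cl(A)  = {N,E}
∂A     = {E}

opens ⊆ A: ∅, {N}; union → int = {N}
complement {S}; its interior {S}; cl(A) = X∖{S} = {N,E}
boundary = {N,E} ∖ {N} = {E}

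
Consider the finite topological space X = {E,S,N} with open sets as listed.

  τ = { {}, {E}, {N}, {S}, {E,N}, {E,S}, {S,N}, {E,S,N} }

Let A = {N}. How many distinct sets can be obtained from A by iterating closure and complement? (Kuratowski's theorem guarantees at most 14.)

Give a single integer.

complement {E,S}; its interior {E,S}; cl(A) = X∖{E,S} = {N}
With k = closure, c = complement:
  1. A     = {N}
  2. cA    = {E,S}
k, c of each give nothing new

2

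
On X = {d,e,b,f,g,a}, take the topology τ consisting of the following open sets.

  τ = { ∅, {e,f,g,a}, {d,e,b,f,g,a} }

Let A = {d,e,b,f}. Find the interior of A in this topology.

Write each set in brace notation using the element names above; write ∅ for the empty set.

∅

U open, U⊆A: ∅. int(A) = ⋃ = ∅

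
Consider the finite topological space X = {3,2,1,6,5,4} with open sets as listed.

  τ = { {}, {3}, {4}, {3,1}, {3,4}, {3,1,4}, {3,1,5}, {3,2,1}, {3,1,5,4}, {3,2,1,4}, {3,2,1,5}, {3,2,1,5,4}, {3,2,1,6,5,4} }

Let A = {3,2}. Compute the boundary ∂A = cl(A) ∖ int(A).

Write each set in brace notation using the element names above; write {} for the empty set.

{2,1,6,5}

open subsets of A: {}, {3}; so int(A) = {3}
closure: X∖int(X∖A) = X∖{4} = {3,2,1,6,5}
∂A = {3,2,1,6,5} minus {3} = {2,1,6,5}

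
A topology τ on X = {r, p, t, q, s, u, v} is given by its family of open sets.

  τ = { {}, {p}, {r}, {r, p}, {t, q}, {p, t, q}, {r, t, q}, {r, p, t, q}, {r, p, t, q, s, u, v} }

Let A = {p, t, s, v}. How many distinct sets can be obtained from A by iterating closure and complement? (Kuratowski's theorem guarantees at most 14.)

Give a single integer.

complement {r, q, u}; its interior {r}; cl(A) = X∖{r} = {p, t, q, s, u, v}
With k = closure, c = complement:
  1. A     = {p, t, s, v}
  2. kA    = {p, t, q, s, u, v}
  3. cA    = {r, q, u}
  4. ckA   = {r}
  5. kcA   = {r, t, q, s, u, v}
  6. kckA  = {r, s, u, v}
  7. ckcA  = {p}
  8. ckckA = {p, t, q}
  9. kckcA = {p, s, u, v}
  10. ckckcA = {r, t, q}
k, c of each give nothing new

10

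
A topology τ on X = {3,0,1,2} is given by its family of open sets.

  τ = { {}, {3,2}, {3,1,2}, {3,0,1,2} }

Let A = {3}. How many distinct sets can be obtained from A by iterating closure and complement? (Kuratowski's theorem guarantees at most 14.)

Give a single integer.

4

complement {0,1,2}; its interior {}; cl(A) = X∖{} = {3,0,1,2}
With k = closure, c = complement:
  1. A     = {3}
  2. kA    = {3,0,1,2}
  3. cA    = {0,1,2}
  4. ckA   = {}
k, c of each give nothing new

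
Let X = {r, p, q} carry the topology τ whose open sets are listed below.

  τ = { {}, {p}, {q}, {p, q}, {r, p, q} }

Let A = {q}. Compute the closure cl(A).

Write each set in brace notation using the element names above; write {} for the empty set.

{r, q}

closure: X∖int(X∖A) = X∖{p} = {r, q}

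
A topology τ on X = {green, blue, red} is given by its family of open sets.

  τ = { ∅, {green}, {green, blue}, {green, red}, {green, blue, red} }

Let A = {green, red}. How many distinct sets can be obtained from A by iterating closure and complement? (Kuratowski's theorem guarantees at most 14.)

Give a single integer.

4

cl via duality: int({blue}) = ∅, so X∖∅ = {green, blue, red}
Write k for closure, c for complement:
  1. A     = {green, red}
  2. kA    = {green, blue, red}
  3. cA    = {blue}
  4. ckA   = ∅
applying k or c yields no new set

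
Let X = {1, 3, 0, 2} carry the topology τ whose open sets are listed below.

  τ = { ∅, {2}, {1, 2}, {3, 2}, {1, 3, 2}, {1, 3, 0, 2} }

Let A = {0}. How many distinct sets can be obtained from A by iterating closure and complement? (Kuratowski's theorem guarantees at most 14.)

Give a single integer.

cl via duality: int({1, 3, 2}) = {1, 3, 2}, so X∖{1, 3, 2} = {0}
Write k for closure, c for complement:
  1. A     = {0}
  2. cA    = {1, 3, 2}
  3. kcA   = {1, 3, 0, 2}
  4. ckcA  = ∅
applying k or c yields no new set

4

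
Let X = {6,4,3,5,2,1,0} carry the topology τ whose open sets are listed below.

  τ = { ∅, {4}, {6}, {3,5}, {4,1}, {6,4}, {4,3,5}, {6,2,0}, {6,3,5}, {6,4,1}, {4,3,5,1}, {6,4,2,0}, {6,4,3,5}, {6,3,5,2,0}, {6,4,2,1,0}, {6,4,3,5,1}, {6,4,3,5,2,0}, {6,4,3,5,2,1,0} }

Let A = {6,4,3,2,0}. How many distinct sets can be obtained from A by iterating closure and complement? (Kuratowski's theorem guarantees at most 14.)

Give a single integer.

cl via duality: int({5,1}) = ∅, so X∖∅ = {6,4,3,5,2,1,0}
Write k for closure, c for complement:
  1. A     = {6,4,3,2,0}
  2. kA    = {6,4,3,5,2,1,0}
  3. cA    = {5,1}
  4. ckA   = ∅
  5. kcA   = {3,5,1}
  6. ckcA  = {6,4,2,0}
  7. kckcA = {6,4,2,1,0}
  8. ckckcA = {3,5}
applying k or c yields no new set

8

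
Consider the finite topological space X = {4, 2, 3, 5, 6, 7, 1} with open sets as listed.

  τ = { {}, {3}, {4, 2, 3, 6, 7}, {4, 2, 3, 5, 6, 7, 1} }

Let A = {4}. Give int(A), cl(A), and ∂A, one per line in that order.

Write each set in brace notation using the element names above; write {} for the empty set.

int(A) = {}
cl(A)  = {4, 2, 5, 6, 7, 1}
∂A     = {4, 2, 5, 6, 7, 1}

U open, U⊆A: {}. int(A) = ⋃ = {}
X∖A={2, 3, 5, 6, 7, 1}, int(X∖A)={3}, hence cl(A)={4, 2, 5, 6, 7, 1}
∂A: remove int from cl → {4, 2, 5, 6, 7, 1}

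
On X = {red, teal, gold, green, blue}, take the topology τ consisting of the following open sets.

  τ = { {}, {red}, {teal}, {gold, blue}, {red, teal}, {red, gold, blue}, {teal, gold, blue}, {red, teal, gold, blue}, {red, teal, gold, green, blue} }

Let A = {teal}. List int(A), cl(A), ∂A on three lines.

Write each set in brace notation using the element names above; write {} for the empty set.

int(A) = {teal}
cl(A)  = {teal, green}
∂A     = {green}

interior: largest open inside A is {teal} (from {}, {teal})
cl via duality: int({red, gold, green, blue}) = {red, gold, blue}, so X∖{red, gold, blue} = {teal, green}
cl∖int = {green}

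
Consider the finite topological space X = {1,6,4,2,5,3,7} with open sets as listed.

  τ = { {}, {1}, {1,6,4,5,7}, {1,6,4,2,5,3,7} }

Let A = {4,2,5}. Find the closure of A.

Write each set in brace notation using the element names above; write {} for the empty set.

{6,4,2,5,3,7}

X∖A={1,6,3,7}, int(X∖A)={1}, hence cl(A)={6,4,2,5,3,7}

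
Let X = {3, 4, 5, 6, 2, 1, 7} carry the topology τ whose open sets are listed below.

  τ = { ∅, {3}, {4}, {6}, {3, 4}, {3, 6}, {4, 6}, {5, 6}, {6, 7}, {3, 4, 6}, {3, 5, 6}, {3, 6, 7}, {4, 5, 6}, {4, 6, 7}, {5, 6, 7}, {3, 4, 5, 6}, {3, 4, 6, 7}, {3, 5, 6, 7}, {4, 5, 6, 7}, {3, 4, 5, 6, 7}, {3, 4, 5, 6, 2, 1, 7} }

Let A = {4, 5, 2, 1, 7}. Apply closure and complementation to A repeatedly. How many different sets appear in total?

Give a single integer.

6

X∖A={3, 6}, int(X∖A)={3, 6}, hence cl(A)={4, 5, 2, 1, 7}
Orbit (k=closure, c=complement):
  1. A     = {4, 5, 2, 1, 7}
  2. cA    = {3, 6}
  3. kcA   = {3, 5, 6, 2, 1, 7}
  4. ckcA  = {4}
  5. kckcA = {4, 2, 1}
  6. ckckcA = {3, 5, 6, 7}
(closed under both — stop)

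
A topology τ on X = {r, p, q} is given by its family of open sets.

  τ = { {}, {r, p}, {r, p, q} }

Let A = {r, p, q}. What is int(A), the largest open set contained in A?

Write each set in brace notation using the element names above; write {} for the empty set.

{r, p, q}

open subsets of A: {}, {r, p}, {r, p, q}; so int(A) = {r, p, q}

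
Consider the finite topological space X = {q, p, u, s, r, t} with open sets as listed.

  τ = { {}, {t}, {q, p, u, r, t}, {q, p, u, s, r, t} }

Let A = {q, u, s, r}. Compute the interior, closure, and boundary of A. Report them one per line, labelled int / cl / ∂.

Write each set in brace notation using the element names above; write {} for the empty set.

int(A) = {}
cl(A)  = {q, p, u, s, r}
∂A     = {q, p, u, s, r}

interior: largest open inside A is {} (from {})
cl via duality: int({p, t}) = {t}, so X∖{t} = {q, p, u, s, r}
cl∖int = {q, p, u, s, r}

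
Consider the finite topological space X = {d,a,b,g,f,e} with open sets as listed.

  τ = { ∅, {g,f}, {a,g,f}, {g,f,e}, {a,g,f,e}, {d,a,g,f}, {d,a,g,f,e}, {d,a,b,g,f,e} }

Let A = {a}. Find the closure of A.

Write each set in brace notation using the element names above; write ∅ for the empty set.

{d,a,b}

closure: X∖int(X∖A) = X∖{g,f,e} = {d,a,b}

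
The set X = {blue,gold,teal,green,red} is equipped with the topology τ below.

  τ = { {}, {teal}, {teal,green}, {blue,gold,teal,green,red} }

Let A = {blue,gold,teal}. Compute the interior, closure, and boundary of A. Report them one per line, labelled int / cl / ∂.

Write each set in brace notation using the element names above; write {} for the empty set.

int(A) = {teal}
cl(A)  = {blue,gold,teal,green,red}
∂A     = {blue,gold,green,red}

interior: largest open inside A is {teal} (from {}, {teal})
cl via duality: int({green,red}) = {}, so X∖{} = {blue,gold,teal,green,red}
cl∖int = {blue,gold,green,red}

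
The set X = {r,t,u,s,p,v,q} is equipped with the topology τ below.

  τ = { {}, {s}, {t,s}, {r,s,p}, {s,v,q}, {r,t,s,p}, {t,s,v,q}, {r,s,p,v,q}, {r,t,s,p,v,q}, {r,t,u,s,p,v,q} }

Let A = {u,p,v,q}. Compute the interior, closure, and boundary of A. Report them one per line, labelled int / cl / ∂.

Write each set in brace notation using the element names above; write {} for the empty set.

int(A) = {}
cl(A)  = {r,u,p,v,q}
∂A     = {r,u,p,v,q}

U open, U⊆A: {}. int(A) = ⋃ = {}
X∖A={r,t,s}, int(X∖A)={t,s}, hence cl(A)={r,u,p,v,q}
∂A: remove int from cl → {r,u,p,v,q}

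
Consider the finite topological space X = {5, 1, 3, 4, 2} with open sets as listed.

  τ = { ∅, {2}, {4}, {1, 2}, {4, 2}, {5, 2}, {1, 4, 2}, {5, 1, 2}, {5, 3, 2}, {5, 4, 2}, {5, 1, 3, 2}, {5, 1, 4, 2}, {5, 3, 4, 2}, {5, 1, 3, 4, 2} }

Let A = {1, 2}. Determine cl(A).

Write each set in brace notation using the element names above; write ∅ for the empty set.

cl via duality: int({5, 3, 4}) = {4}, so X∖{4} = {5, 1, 3, 2}

{5, 1, 3, 2}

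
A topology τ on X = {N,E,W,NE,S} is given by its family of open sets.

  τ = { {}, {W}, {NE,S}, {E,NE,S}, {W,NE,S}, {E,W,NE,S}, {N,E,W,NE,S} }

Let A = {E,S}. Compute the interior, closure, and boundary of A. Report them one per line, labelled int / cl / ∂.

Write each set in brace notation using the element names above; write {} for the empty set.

open subsets of A: {}; so int(A) = {}
closure: X∖int(X∖A) = X∖{W} = {N,E,NE,S}
∂A = {N,E,NE,S} minus {} = {N,E,NE,S}

int(A) = {}
cl(A)  = {N,E,NE,S}
∂A     = {N,E,NE,S}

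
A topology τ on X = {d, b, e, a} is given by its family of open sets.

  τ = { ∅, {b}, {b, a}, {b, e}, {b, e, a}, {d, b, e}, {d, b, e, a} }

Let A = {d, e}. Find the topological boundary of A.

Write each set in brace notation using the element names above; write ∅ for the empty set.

{d, e}

opens ⊆ A: ∅; union → int = ∅
complement {b, a}; its interior {b, a}; cl(A) = X∖{b, a} = {d, e}
boundary = {d, e} ∖ ∅ = {d, e}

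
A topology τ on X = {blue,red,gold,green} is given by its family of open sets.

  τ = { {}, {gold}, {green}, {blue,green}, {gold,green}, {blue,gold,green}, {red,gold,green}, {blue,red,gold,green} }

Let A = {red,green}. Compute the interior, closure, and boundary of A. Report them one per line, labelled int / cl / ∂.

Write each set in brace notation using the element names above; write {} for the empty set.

int(A) = {green}
cl(A)  = {blue,red,green}
∂A     = {blue,red}

interior: largest open inside A is {green} (from {}, {green})
cl via duality: int({blue,gold}) = {gold}, so X∖{gold} = {blue,red,green}
cl∖int = {blue,red}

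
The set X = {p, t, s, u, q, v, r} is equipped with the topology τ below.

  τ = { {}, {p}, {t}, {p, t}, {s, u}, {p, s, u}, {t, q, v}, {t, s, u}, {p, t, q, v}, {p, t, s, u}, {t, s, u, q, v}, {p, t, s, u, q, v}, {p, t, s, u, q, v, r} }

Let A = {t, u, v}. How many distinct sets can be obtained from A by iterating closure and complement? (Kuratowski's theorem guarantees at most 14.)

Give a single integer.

complement {p, s, q, r}; its interior {p}; cl(A) = X∖{p} = {t, s, u, q, v, r}
With k = closure, c = complement:
  1. A     = {t, u, v}
  2. kA    = {t, s, u, q, v, r}
  3. cA    = {p, s, q, r}
  4. ckA   = {p}
  5. kcA   = {p, s, u, q, v, r}
  6. kckA  = {p, r}
  7. ckcA  = {t}
  8. ckckA = {t, s, u, q, v}
  9. kckcA = {t, q, v, r}
  10. ckckcA = {p, s, u}
  11. kckckcA = {p, s, u, r}
  12. ckckckcA = {t, q, v}
k, c of each give nothing new

12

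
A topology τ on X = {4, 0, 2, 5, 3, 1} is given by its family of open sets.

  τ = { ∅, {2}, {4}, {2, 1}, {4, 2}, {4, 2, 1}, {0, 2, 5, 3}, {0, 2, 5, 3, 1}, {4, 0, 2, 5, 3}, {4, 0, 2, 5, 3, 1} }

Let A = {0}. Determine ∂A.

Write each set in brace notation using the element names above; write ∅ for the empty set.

{0, 5, 3}

open subsets of A: ∅; so int(A) = ∅
closure: X∖int(X∖A) = X∖{4, 2, 1} = {0, 5, 3}
∂A = {0, 5, 3} minus ∅ = {0, 5, 3}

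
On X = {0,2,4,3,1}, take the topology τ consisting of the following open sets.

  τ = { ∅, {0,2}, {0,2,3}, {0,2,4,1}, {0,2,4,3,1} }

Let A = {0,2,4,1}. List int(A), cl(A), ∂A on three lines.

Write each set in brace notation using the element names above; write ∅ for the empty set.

interior: largest open inside A is {0,2,4,1} (from ∅, {0,2}, {0,2,4,1})
cl via duality: int({3}) = ∅, so X∖∅ = {0,2,4,3,1}
cl∖int = {3}

int(A) = {0,2,4,1}
cl(A)  = {0,2,4,3,1}
∂A     = {3}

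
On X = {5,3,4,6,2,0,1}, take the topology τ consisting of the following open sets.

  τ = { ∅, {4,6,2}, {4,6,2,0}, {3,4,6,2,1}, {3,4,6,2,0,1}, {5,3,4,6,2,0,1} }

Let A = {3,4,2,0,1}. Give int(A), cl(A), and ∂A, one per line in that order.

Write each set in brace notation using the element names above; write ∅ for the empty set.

int(A) = ∅
cl(A)  = {5,3,4,6,2,0,1}
∂A     = {5,3,4,6,2,0,1}

interior: largest open inside A is ∅ (from ∅)
cl via duality: int({5,6}) = ∅, so X∖∅ = {5,3,4,6,2,0,1}
cl∖int = {5,3,4,6,2,0,1}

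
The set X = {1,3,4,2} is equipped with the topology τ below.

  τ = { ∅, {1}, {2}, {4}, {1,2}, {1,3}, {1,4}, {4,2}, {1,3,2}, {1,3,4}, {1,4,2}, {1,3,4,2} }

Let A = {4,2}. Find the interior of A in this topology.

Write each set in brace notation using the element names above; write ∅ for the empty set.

opens ⊆ A: ∅, {4}, {2}, {4,2}; union → int = {4,2}

{4,2}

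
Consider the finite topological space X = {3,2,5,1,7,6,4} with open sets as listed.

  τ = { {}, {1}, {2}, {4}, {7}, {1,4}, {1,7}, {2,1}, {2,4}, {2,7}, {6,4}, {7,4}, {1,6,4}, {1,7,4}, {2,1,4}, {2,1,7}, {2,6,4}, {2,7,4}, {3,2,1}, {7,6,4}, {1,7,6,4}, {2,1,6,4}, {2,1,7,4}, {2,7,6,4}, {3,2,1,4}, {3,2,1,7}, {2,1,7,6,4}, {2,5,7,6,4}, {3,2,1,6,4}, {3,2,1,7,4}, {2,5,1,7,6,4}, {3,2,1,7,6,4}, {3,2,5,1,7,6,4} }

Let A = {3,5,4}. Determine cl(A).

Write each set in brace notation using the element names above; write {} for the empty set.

{3,5,6,4}

cl via duality: int({2,1,7,6}) = {2,1,7}, so X∖{2,1,7} = {3,5,6,4}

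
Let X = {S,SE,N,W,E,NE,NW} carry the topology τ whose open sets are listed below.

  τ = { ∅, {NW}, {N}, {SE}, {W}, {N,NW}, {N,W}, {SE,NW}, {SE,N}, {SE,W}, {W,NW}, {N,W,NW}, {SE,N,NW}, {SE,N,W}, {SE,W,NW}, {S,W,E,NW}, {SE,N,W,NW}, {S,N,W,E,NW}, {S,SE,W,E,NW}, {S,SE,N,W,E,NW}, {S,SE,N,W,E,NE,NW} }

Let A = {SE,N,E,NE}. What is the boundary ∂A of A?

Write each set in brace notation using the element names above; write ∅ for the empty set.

{S,E,NE}

interior: largest open inside A is {SE,N} (from ∅, {N}, {SE}, {SE,N})
cl via duality: int({S,W,NW}) = {W,NW}, so X∖{W,NW} = {S,SE,N,E,NE}
cl∖int = {S,E,NE}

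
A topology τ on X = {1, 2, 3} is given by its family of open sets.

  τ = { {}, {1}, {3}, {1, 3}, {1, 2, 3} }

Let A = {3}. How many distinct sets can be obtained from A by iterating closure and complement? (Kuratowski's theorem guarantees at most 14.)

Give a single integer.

closure: X∖int(X∖A) = X∖{1} = {2, 3}
Let k=closure and c=complement:
  1. A     = {3}
  2. kA    = {2, 3}
  3. cA    = {1, 2}
  4. ckA   = {1}
— saturated at 4

4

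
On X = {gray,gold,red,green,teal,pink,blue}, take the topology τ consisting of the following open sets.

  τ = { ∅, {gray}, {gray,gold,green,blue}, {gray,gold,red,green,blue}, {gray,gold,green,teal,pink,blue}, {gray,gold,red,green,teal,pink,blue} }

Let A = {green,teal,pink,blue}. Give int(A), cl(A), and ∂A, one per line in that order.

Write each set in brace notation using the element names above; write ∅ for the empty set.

int(A) = ∅
cl(A)  = {gold,red,green,teal,pink,blue}
∂A     = {gold,red,green,teal,pink,blue}

open subsets of A: ∅; so int(A) = ∅
closure: X∖int(X∖A) = X∖{gray} = {gold,red,green,teal,pink,blue}
∂A = {gold,red,green,teal,pink,blue} minus ∅ = {gold,red,green,teal,pink,blue}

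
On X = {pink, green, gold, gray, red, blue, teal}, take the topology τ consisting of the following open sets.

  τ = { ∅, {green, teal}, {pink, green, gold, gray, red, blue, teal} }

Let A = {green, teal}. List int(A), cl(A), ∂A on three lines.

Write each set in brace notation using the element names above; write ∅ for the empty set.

U open, U⊆A: ∅, {green, teal}. int(A) = ⋃ = {green, teal}
X∖A={pink, gold, gray, red, blue}, int(X∖A)=∅, hence cl(A)={pink, green, gold, gray, red, blue, teal}
∂A: remove int from cl → {pink, gold, gray, red, blue}

int(A) = {green, teal}
cl(A)  = {pink, green, gold, gray, red, blue, teal}
∂A     = {pink, gold, gray, red, blue}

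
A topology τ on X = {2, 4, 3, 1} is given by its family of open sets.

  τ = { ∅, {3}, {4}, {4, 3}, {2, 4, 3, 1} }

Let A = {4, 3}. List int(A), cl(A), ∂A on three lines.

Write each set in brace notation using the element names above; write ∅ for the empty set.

U open, U⊆A: ∅, {4}, {3}, {4, 3}. int(A) = ⋃ = {4, 3}
X∖A={2, 1}, int(X∖A)=∅, hence cl(A)={2, 4, 3, 1}
∂A: remove int from cl → {2, 1}

int(A) = {4, 3}
cl(A)  = {2, 4, 3, 1}
∂A     = {2, 1}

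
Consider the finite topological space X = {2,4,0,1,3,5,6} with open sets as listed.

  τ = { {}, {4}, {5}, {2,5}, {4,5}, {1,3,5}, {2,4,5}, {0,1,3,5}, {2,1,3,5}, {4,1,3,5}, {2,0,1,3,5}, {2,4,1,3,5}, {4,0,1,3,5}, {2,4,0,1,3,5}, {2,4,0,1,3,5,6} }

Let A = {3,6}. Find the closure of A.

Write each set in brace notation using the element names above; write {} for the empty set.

{0,1,3,6}

complement {2,4,0,1,5}; its interior {2,4,5}; cl(A) = X∖{2,4,5} = {0,1,3,6}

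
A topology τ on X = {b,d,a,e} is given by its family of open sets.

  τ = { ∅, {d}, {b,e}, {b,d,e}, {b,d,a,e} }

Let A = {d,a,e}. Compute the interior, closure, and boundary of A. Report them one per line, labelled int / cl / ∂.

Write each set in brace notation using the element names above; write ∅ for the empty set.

interior: largest open inside A is {d} (from ∅, {d})
cl via duality: int({b}) = ∅, so X∖∅ = {b,d,a,e}
cl∖int = {b,a,e}

int(A) = {d}
cl(A)  = {b,d,a,e}
∂A     = {b,a,e}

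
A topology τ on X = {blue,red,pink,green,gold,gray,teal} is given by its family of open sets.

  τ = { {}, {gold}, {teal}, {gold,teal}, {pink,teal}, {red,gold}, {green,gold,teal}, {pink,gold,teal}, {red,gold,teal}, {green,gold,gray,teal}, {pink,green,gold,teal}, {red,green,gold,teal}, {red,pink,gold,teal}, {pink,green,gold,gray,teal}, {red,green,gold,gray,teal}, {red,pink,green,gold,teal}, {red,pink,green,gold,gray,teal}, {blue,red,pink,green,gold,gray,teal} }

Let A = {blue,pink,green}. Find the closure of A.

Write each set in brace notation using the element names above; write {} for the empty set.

complement {red,gold,gray,teal}; its interior {red,gold,teal}; cl(A) = X∖{red,gold,teal} = {blue,pink,green,gray}

{blue,pink,green,gray}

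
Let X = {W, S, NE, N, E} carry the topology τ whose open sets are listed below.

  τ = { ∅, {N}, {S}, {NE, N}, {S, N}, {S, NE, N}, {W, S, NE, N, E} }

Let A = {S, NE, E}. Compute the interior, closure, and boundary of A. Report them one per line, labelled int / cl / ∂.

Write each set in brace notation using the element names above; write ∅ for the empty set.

interior: largest open inside A is {S} (from ∅, {S})
cl via duality: int({W, N}) = {N}, so X∖{N} = {W, S, NE, E}
cl∖int = {W, NE, E}

int(A) = {S}
cl(A)  = {W, S, NE, E}
∂A     = {W, NE, E}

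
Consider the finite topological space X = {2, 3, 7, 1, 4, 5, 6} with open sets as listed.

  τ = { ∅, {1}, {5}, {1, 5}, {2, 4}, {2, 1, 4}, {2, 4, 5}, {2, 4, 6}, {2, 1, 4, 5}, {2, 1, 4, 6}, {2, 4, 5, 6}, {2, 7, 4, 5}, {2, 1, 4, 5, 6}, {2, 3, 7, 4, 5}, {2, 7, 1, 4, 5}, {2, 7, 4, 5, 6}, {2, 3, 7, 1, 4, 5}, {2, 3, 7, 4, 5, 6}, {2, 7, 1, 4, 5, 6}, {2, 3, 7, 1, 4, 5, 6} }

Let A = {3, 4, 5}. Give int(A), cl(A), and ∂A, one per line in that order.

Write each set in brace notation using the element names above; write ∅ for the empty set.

open subsets of A: ∅, {5}; so int(A) = {5}
closure: X∖int(X∖A) = X∖{1} = {2, 3, 7, 4, 5, 6}
∂A = {2, 3, 7, 4, 5, 6} minus {5} = {2, 3, 7, 4, 6}

int(A) = {5}
cl(A)  = {2, 3, 7, 4, 5, 6}
∂A     = {2, 3, 7, 4, 6}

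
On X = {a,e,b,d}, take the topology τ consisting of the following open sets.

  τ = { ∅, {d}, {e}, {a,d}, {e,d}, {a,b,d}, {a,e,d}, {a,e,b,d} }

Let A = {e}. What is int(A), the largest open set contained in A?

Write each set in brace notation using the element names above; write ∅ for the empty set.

{e}

opens ⊆ A: ∅, {e}; union → int = {e}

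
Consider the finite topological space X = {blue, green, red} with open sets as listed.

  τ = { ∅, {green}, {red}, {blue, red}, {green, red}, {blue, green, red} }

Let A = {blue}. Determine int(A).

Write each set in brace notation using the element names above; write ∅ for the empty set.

U open, U⊆A: ∅. int(A) = ⋃ = ∅

∅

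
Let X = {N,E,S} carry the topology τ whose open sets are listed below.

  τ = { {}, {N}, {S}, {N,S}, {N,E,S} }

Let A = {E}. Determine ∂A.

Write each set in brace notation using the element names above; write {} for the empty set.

{E}

U open, U⊆A: {}. int(A) = ⋃ = {}
X∖A={N,S}, int(X∖A)={N,S}, hence cl(A)={E}
∂A: remove int from cl → {E}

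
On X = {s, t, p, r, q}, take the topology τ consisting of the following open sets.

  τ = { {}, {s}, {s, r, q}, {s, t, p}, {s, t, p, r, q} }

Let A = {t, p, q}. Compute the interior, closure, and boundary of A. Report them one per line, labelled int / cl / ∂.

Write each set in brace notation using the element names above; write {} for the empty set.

U open, U⊆A: {}. int(A) = ⋃ = {}
X∖A={s, r}, int(X∖A)={s}, hence cl(A)={t, p, r, q}
∂A: remove int from cl → {t, p, r, q}

int(A) = {}
cl(A)  = {t, p, r, q}
∂A     = {t, p, r, q}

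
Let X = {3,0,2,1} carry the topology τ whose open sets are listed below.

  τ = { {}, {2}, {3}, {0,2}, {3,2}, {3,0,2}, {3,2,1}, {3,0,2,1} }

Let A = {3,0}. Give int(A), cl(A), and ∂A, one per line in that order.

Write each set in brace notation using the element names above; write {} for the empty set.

opens ⊆ A: {}, {3}; union → int = {3}
complement {2,1}; its interior {2}; cl(A) = X∖{2} = {3,0,1}
boundary = {3,0,1} ∖ {3} = {0,1}

int(A) = {3}
cl(A)  = {3,0,1}
∂A     = {0,1}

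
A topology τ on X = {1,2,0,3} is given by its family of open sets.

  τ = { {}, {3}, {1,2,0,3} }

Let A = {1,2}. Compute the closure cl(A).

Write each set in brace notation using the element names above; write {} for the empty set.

X∖A={0,3}, int(X∖A)={3}, hence cl(A)={1,2,0}

{1,2,0}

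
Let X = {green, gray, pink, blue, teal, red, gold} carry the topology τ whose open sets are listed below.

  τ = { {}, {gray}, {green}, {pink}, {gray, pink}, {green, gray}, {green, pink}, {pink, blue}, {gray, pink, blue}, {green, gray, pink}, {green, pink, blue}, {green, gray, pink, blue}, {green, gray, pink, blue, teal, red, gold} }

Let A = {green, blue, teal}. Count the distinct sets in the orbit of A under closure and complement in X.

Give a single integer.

closure: X∖int(X∖A) = X∖{gray, pink} = {green, blue, teal, red, gold}
Let k=closure and c=complement:
  1. A     = {green, blue, teal}
  2. kA    = {green, blue, teal, red, gold}
  3. cA    = {gray, pink, red, gold}
  4. ckA   = {gray, pink}
  5. kcA   = {gray, pink, blue, teal, red, gold}
  6. ckcA  = {green}
  7. kckcA = {green, teal, red, gold}
  8. ckckcA = {gray, pink, blue}
— saturated at 8

8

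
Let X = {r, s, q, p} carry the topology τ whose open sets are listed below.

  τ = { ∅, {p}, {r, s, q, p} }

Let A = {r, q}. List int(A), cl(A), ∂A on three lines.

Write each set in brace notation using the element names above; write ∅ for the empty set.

opens ⊆ A: ∅; union → int = ∅
complement {s, p}; its interior {p}; cl(A) = X∖{p} = {r, s, q}
boundary = {r, s, q} ∖ ∅ = {r, s, q}

int(A) = ∅
cl(A)  = {r, s, q}
∂A     = {r, s, q}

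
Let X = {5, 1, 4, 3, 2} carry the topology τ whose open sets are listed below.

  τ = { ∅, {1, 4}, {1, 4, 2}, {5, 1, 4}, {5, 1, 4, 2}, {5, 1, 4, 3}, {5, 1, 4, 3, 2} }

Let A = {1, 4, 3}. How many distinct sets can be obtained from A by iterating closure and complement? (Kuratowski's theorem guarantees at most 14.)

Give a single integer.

6

closure: X∖int(X∖A) = X∖∅ = {5, 1, 4, 3, 2}
Let k=closure and c=complement:
  1. A     = {1, 4, 3}
  2. kA    = {5, 1, 4, 3, 2}
  3. cA    = {5, 2}
  4. ckA   = ∅
  5. kcA   = {5, 3, 2}
  6. ckcA  = {1, 4}
— saturated at 6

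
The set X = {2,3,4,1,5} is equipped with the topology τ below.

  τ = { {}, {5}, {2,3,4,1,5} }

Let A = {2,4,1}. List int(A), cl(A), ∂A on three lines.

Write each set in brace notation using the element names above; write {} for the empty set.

int(A) = {}
cl(A)  = {2,3,4,1}
∂A     = {2,3,4,1}

open subsets of A: {}; so int(A) = {}
closure: X∖int(X∖A) = X∖{5} = {2,3,4,1}
∂A = {2,3,4,1} minus {} = {2,3,4,1}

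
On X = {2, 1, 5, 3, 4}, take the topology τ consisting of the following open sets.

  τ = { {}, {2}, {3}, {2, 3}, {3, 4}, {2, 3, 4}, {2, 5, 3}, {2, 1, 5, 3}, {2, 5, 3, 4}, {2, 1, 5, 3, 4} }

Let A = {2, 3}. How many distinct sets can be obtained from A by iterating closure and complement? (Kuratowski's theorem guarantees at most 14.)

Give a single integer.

cl via duality: int({1, 5, 4}) = {}, so X∖{} = {2, 1, 5, 3, 4}
Write k for closure, c for complement:
  1. A     = {2, 3}
  2. kA    = {2, 1, 5, 3, 4}
  3. cA    = {1, 5, 4}
  4. ckA   = {}
applying k or c yields no new set

4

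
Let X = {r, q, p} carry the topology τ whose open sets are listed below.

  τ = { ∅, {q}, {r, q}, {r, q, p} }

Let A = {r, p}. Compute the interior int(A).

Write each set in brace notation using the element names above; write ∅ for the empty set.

open subsets of A: ∅; so int(A) = ∅

∅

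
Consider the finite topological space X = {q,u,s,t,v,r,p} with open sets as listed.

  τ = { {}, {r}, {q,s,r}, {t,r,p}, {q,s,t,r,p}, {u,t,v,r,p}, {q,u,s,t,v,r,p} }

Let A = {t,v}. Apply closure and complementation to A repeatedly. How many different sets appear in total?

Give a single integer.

closure: X∖int(X∖A) = X∖{q,s,r} = {u,t,v,p}
Let k=closure and c=complement:
  1. A     = {t,v}
  2. kA    = {u,t,v,p}
  3. cA    = {q,u,s,r,p}
  4. ckA   = {q,s,r}
  5. kcA   = {q,u,s,t,v,r,p}
  6. ckcA  = {}
— saturated at 6

6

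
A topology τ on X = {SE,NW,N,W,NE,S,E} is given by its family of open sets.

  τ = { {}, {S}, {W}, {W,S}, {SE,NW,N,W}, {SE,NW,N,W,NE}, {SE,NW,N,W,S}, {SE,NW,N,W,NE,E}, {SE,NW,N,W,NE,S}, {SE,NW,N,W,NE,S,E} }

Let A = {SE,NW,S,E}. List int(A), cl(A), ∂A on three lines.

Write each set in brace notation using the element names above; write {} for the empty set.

opens ⊆ A: {}, {S}; union → int = {S}
complement {N,W,NE}; its interior {W}; cl(A) = X∖{W} = {SE,NW,N,NE,S,E}
boundary = {SE,NW,N,NE,S,E} ∖ {S} = {SE,NW,N,NE,E}

int(A) = {S}
cl(A)  = {SE,NW,N,NE,S,E}
∂A     = {SE,NW,N,NE,E}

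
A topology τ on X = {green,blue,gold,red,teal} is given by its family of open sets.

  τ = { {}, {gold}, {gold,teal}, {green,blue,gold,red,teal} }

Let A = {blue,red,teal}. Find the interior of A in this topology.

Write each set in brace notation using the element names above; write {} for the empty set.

opens ⊆ A: {}; union → int = {}

{}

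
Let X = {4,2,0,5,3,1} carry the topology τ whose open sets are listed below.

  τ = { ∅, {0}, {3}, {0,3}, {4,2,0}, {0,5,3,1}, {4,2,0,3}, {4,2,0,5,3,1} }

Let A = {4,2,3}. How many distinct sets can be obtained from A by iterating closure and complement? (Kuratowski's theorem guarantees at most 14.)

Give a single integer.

8

X∖A={0,5,1}, int(X∖A)={0}, hence cl(A)={4,2,5,3,1}
Orbit (k=closure, c=complement):
  1. A     = {4,2,3}
  2. kA    = {4,2,5,3,1}
  3. cA    = {0,5,1}
  4. ckA   = {0}
  5. kcA   = {4,2,0,5,1}
  6. ckcA  = {3}
  7. kckcA = {5,3,1}
  8. ckckcA = {4,2,0}
(closed under both — stop)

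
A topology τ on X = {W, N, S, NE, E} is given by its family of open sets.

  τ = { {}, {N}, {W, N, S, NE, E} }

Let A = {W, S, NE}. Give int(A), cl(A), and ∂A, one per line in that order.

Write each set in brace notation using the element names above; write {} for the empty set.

int(A) = {}
cl(A)  = {W, S, NE, E}
∂A     = {W, S, NE, E}

open subsets of A: {}; so int(A) = {}
closure: X∖int(X∖A) = X∖{N} = {W, S, NE, E}
∂A = {W, S, NE, E} minus {} = {W, S, NE, E}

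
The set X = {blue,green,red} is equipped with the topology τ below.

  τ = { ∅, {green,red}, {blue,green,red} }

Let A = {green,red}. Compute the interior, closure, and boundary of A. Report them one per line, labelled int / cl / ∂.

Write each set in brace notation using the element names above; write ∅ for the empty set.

int(A) = {green,red}
cl(A)  = {blue,green,red}
∂A     = {blue}

U open, U⊆A: ∅, {green,red}. int(A) = ⋃ = {green,red}
X∖A={blue}, int(X∖A)=∅, hence cl(A)={blue,green,red}
∂A: remove int from cl → {blue}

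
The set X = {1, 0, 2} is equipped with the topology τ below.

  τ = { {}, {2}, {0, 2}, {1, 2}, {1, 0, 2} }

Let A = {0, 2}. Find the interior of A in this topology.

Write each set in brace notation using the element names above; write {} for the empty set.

{0, 2}

interior: largest open inside A is {0, 2} (from {}, {2}, {0, 2})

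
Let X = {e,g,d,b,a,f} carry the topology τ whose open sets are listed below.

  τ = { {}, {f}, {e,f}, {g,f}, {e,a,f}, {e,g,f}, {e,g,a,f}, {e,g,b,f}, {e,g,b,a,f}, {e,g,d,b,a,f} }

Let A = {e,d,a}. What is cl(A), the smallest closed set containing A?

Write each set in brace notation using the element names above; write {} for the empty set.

cl via duality: int({g,b,f}) = {g,f}, so X∖{g,f} = {e,d,b,a}

{e,d,b,a}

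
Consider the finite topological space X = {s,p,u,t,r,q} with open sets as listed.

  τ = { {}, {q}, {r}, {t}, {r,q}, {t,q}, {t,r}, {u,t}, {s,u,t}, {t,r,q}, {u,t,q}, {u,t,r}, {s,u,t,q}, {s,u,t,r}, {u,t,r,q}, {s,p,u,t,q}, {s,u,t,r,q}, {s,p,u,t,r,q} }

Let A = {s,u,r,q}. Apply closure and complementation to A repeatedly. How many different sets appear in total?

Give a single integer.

8

complement {p,t}; its interior {t}; cl(A) = X∖{t} = {s,p,u,r,q}
With k = closure, c = complement:
  1. A     = {s,u,r,q}
  2. kA    = {s,p,u,r,q}
  3. cA    = {p,t}
  4. ckA   = {t}
  5. kcA   = {s,p,u,t}
  6. ckcA  = {r,q}
  7. kckcA = {p,r,q}
  8. ckckcA = {s,u,t}
k, c of each give nothing new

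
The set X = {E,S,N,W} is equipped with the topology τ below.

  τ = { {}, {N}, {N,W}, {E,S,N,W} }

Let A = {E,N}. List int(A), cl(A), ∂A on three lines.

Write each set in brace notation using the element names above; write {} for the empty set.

int(A) = {N}
cl(A)  = {E,S,N,W}
∂A     = {E,S,W}

interior: largest open inside A is {N} (from {}, {N})
cl via duality: int({S,W}) = {}, so X∖{} = {E,S,N,W}
cl∖int = {E,S,W}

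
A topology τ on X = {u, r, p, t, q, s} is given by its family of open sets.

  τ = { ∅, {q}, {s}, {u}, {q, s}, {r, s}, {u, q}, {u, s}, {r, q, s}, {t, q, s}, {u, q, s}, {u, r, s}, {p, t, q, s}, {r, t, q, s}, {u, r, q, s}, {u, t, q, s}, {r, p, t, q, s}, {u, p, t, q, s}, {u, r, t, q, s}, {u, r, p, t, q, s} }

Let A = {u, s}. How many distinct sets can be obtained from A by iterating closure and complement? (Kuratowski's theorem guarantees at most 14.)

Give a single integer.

6

X∖A={r, p, t, q}, int(X∖A)={q}, hence cl(A)={u, r, p, t, s}
Orbit (k=closure, c=complement):
  1. A     = {u, s}
  2. kA    = {u, r, p, t, s}
  3. cA    = {r, p, t, q}
  4. ckA   = {q}
  5. kckA  = {p, t, q}
  6. ckckA = {u, r, s}
(closed under both — stop)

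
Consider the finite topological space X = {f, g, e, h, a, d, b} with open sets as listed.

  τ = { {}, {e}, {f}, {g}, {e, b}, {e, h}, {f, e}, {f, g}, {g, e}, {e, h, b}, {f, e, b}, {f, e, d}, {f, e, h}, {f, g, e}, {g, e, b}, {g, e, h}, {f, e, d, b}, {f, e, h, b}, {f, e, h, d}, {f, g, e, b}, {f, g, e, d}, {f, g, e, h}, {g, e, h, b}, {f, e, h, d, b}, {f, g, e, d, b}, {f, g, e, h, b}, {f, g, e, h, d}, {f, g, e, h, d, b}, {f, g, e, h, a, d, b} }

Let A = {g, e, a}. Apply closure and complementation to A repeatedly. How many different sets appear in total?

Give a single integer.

8

complement {f, h, d, b}; its interior {f}; cl(A) = X∖{f} = {g, e, h, a, d, b}
With k = closure, c = complement:
  1. A     = {g, e, a}
  2. kA    = {g, e, h, a, d, b}
  3. cA    = {f, h, d, b}
  4. ckA   = {f}
  5. kcA   = {f, h, a, d, b}
  6. kckA  = {f, a, d}
  7. ckcA  = {g, e}
  8. ckckA = {g, e, h, b}
k, c of each give nothing new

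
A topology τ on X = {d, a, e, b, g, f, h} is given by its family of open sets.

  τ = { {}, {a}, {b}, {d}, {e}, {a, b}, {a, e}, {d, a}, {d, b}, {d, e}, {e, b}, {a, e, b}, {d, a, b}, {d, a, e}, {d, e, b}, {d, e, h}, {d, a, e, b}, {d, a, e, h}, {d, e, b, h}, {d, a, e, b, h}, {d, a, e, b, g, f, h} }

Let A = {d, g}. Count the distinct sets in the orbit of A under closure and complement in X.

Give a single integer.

6

X∖A={a, e, b, f, h}, int(X∖A)={a, e, b}, hence cl(A)={d, g, f, h}
Orbit (k=closure, c=complement):
  1. A     = {d, g}
  2. kA    = {d, g, f, h}
  3. cA    = {a, e, b, f, h}
  4. ckA   = {a, e, b}
  5. kcA   = {a, e, b, g, f, h}
  6. ckcA  = {d}
(closed under both — stop)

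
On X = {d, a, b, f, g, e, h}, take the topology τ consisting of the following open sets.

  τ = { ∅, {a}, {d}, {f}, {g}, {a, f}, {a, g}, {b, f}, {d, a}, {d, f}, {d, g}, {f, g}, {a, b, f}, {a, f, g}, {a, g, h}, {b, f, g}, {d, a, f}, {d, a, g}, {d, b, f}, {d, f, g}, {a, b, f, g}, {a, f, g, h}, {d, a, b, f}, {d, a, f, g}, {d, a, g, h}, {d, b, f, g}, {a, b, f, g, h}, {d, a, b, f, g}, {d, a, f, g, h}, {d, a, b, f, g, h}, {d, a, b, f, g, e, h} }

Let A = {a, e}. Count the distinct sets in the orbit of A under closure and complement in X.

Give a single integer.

complement {d, b, f, g, h}; its interior {d, b, f, g}; cl(A) = X∖{d, b, f, g} = {a, e, h}
With k = closure, c = complement:
  1. A     = {a, e}
  2. kA    = {a, e, h}
  3. cA    = {d, b, f, g, h}
  4. ckA   = {d, b, f, g}
  5. kcA   = {d, b, f, g, e, h}
  6. ckcA  = {a}
k, c of each give nothing new

6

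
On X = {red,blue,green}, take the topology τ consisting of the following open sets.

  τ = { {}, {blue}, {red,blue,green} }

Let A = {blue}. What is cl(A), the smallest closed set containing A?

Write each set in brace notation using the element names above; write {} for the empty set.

{red,blue,green}

complement {red,green}; its interior {}; cl(A) = X∖{} = {red,blue,green}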